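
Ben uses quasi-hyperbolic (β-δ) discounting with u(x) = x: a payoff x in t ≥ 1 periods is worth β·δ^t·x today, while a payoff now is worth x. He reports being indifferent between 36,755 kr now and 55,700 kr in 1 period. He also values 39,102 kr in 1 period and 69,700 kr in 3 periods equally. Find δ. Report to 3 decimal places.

Both payoffs in the second observation are in the future, so β drops out: δ^1·39102 = δ^3·69700 ⇒ δ^2 = 39102/69700 = 0.56100, so δ = 0.74900.

δ ≈ 0.749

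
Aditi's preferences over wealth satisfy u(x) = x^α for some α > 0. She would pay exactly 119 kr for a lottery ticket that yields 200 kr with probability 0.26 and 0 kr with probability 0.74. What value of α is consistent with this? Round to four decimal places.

α ≈ 2.5945

Since u(0) = 0, the lottery's EU is 0.26·200^α.
Setting u(119) equal to that: 119^α = 0.26·200^α ⇒ (119/200)^α = 0.26.
Taking logs: α·ln(119/200) = ln(0.26), so α = -1.3470736 / -0.5191939 ≈ 2.5945.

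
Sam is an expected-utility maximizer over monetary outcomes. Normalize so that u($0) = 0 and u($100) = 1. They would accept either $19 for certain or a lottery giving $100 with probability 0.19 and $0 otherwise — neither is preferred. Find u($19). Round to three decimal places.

The indifference gives u($19) = 0.19·u($100) + 0.81·u($0) = 0.19·1 + 0.81·0 = 0.19.

0.190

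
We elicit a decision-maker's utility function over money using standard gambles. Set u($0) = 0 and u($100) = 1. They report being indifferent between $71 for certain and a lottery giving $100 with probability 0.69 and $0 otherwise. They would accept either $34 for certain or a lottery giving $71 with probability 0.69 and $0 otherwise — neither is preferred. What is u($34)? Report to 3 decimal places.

0.476

From the first indifference, u($71) = 0.69·u($100) + 0.31·u($0) = 0.69·1 + 0.31·0 = 0.69.
Then u($34) = 0.69·u($71) + 0.31·u($0) = 0.69·0.69 + 0.31·0.00 = 0.4761.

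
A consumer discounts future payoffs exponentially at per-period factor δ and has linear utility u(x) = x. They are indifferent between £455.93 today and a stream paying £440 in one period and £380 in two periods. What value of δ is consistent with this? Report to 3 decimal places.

δ ≈ 0.660

Equating present values: 455.93 = 440δ + 380δ².
So 380δ² + 440δ − 455.93 = 0.
δ = (−440 + √(440² + 4·380·455.93)) / (2·380) = (−440 + √886613.60) / 760 ≈ 0.660.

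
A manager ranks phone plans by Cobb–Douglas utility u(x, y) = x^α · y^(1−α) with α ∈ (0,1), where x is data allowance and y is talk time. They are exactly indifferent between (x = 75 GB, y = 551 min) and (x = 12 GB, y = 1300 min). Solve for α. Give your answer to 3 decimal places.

α ≈ 0.319

The Cobb–Douglas utilities coincide, so 75^α·551^(1−α) = 12^α·1300^(1−α).
Taking logs: α·ln 75 + (1−α)·ln 551 = α·ln 12 + (1−α)·ln 1300, i.e. α·1.832581 = (1−α)·0.858385.
Thus α·(2.690966) = 0.858385, so α = 0.858385/2.690966 ≈ 0.319.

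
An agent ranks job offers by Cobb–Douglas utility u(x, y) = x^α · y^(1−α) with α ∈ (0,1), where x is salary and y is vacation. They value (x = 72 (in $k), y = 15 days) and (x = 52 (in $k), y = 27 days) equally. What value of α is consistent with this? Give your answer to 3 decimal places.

α ≈ 0.644

The Cobb–Douglas utilities coincide, so 72^α·15^(1−α) = 52^α·27^(1−α).
(72/52)^α = (27/15)^(1−α); take logs: α·ln(72/52) = (1−α)·ln(27/15), i.e. α·0.325422 = (1−α)·0.587787.
Thus α·(0.913209) = 0.587787, so α = 0.587787/0.913209 ≈ 0.644.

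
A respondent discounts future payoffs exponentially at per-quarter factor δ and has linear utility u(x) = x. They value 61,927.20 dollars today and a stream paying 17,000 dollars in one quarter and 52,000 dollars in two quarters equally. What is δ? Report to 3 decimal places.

δ ≈ 0.940

The stream is worth 17000δ + 52000δ² today, so 17000δ + 52000δ² = 61927.20.
That is, 52000δ² + 17000δ − 61927.20 = 0, a quadratic in δ.
The positive root is δ = [−17000 + √(17000² + 4·52000·61927.20)] / (2·52000) = (−17000 + 114760.000)/104000 ≈ 0.940.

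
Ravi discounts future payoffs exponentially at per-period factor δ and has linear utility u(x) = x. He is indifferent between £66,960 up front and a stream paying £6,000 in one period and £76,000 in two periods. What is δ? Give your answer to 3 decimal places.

δ ≈ 0.900

Equating present values: 66960 = 6000δ + 76000δ².
Rearranged: 76000δ² + 6000δ − 66960 = 0.
The positive root is δ = [−6000 + √(6000² + 4·76000·66960)] / (2·76000) = (−6000 + 142800.000)/152000 ≈ 0.900.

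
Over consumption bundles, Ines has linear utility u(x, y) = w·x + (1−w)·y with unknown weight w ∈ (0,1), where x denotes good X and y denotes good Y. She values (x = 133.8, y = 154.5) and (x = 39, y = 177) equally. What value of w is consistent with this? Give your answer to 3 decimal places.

Equating utilities: w·133.8 + (1−w)·154.5 = w·39 + (1−w)·177.
w·(133.8−39) = (1−w)·(177−154.5), i.e. w·94.8 = (1−w)·22.5.
Hence w = 22.5/(94.8+22.5) = 22.5/117.3 = 0.192.

w = 0.192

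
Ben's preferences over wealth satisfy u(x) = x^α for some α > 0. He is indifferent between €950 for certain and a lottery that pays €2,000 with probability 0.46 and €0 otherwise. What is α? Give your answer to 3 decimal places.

α ≈ 1.043

EU(lottery) = 0.46·2000^α + 0.54·0 = 0.46·2000^α.
Indifference: 950^α = 0.46·2000^α, so (950/2000)^α = 0.46.
α = ln(0.46) / ln(950/2000) = -0.776529/-0.744440 ≈ 1.043.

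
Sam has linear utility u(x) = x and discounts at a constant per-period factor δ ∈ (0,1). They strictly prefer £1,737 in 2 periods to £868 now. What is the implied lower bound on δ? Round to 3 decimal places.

Comparing present values: 868 < δ^2·1737.
Hence δ^2 > 868/1737 = 0.49971, and x ↦ x^(1/2) is increasing on (0,∞).
δ > 0.49971^(1/2) = 0.707.

δ > 0.707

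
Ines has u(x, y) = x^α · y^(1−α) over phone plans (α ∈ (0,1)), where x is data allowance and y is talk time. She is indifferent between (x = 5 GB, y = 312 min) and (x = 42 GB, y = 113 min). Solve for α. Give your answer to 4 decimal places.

The Cobb–Douglas utilities coincide, so 5^α·312^(1−α) = 42^α·113^(1−α).
(5/42)^α = (113/312)^(1−α); take logs: α·ln(5/42) = (1−α)·ln(113/312), i.e. α·-2.1282317 = (1−α)·-1.0156154.
With A = -2.1282317 and B = -1.0156154: α·A = (1−α)·B, so α = B/(A+B) = -1.0156154/-3.1438471 ≈ 0.3230.

α ≈ 0.3230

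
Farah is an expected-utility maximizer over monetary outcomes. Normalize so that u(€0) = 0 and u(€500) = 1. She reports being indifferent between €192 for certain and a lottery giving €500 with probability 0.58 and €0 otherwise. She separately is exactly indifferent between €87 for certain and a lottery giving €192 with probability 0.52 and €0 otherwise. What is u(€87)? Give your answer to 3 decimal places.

0.302

The first gamble pins u(€192): it must equal 0.58·1 + 0.42·0 = 0.58.
Then u(€87) = 0.52·u(€192) + 0.48·u(€0) = 0.52·0.58 + 0.48·0.00 = 0.3016.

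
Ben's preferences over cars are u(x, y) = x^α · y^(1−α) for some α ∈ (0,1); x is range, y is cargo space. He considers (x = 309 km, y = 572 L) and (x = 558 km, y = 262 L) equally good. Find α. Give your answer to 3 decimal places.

Set the two utilities equal: 309^α·572^(1−α) = 558^α·262^(1−α).
Taking logs: α·ln 309 + (1−α)·ln 572 = α·ln 558 + (1−α)·ln 262, i.e. α·-0.591018 = (1−α)·-0.780794.
So α/(1−α) = (-0.780794)/(-0.591018) = 1.321100, and α = 1.321100/2.321100 ≈ 0.569.

α ≈ 0.569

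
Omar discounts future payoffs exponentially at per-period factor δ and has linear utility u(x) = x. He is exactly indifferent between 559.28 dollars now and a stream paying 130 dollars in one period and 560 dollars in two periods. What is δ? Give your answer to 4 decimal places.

The stream is worth 130δ + 560δ² today, so 130δ + 560δ² = 559.28.
So 560δ² + 130δ − 559.28 = 0.
By the quadratic formula (taking the positive root), δ = (−130 + √1269687.20) / 1120 ≈ 0.8900.

δ ≈ 0.8900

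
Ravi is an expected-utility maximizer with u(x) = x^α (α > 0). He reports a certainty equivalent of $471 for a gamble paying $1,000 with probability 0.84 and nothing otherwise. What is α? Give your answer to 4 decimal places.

α ≈ 0.2316

EU(lottery) = 0.84·1000^α + 0.16·0 = 0.84·1000^α.
Indifference: 471^α = 0.84·1000^α, so (471/1000)^α = 0.84.
α = ln(0.84) / ln(471/1000) = -0.1743534/-0.7528972 ≈ 0.2316.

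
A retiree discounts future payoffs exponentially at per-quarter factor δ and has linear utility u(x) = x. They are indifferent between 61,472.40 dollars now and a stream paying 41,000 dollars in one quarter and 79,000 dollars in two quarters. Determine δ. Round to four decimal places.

δ ≈ 0.6600

The stream is worth 41000δ + 79000δ² today, so 41000δ + 79000δ² = 61472.40.
That is, 79000δ² + 41000δ − 61472.40 = 0, a quadratic in δ.
δ = (−41000 + √(41000² + 4·79000·61472.40)) / (2·79000) = (−41000 + √21106278400.00) / 158000 ≈ 0.6600.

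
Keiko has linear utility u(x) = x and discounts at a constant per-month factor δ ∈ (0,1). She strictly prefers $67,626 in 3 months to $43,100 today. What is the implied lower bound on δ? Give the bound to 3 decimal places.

δ > 0.861

Under u(x) = x this choice says 43100 < δ^3·67626.
Dividing by 67626: δ^3 > 0.63733. Both sides are positive, so the cube root keeps the direction.
δ > 0.63733^(1/3) = 0.861.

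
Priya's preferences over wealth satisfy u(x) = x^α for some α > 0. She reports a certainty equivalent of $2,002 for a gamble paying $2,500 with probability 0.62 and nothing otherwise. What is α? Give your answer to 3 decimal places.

α ≈ 2.152

Since u(0) = 0, the lottery's EU is 0.62·2500^α.
Indifference: 2002^α = 0.62·2500^α, so (2002/2500)^α = 0.62.
α = ln(0.62) / ln(2002/2500) = -0.478036/-0.222144 ≈ 2.152.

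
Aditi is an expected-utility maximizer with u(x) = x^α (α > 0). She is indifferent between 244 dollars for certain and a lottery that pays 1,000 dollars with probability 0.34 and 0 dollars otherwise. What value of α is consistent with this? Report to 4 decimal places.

α ≈ 0.7648

EU(lottery) = 0.34·1000^α + 0.66·0 = 0.34·1000^α.
Indifference: 244^α = 0.34·1000^α, so (244/1000)^α = 0.34.
Taking logs: α·ln(244/1000) = ln(0.34), so α = -1.0788097 / -1.4105871 ≈ 0.7648.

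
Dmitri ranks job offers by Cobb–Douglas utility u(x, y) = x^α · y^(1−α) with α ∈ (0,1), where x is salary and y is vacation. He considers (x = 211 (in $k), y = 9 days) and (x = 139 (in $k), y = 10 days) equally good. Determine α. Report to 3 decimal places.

α ≈ 0.202

Set the two utilities equal: 211^α·9^(1−α) = 139^α·10^(1−α).
Taking logs: α·ln 211 + (1−α)·ln 9 = α·ln 139 + (1−α)·ln 10, i.e. α·0.417384 = (1−α)·0.105361.
So α/(1−α) = (0.105361)/(0.417384) = 0.252432, and α = 0.252432/1.252432 ≈ 0.202.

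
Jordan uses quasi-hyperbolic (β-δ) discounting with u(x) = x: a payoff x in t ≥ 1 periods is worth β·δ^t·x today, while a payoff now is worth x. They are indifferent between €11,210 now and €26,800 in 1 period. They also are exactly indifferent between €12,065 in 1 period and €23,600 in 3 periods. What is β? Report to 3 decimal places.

The second indifference involves only future payoffs, so β cancels: β·δ^1·12065 = β·δ^3·23600, giving δ^2 = 12065/23600 = 0.51123, so δ = 0.71500.
Substituting δ into 11210 = β·δ·26800: β = 11210/(19162.071) ≈ 0.585.

β ≈ 0.585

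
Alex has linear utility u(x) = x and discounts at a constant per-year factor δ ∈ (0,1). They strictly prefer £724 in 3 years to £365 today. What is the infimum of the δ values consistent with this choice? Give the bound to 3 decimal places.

δ > 0.796

The preference means 365 < δ^3·724.
So δ^3 > 365/724 = 0.50414; taking the cube root of both positive sides preserves the inequality.
δ > (365/724)^(1/3) ≈ 0.796.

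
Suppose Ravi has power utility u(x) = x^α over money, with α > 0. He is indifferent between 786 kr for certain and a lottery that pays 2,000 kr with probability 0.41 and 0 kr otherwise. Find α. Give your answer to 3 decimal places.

Since u(0) = 0, the lottery's EU is 0.41·2000^α.
Setting u(786) equal to that: 786^α = 0.41·2000^α ⇒ (786/2000)^α = 0.41.
Taking logs: α·ln(786/2000) = ln(0.41), so α = -0.891598 / -0.933946 ≈ 0.955.

α ≈ 0.955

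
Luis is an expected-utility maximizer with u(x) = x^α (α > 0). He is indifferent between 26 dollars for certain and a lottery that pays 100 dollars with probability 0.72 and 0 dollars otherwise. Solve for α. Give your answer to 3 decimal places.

The lottery's expected utility is 0.72·u(100) + 0.28·u(0) = 0.72·100^α (since u(0) = 0 for α > 0).
Setting u(26) equal to that: 26^α = 0.72·100^α ⇒ (26/100)^α = 0.72.
Take logs: α = ln 0.72 / ln(26/100) ≈ 0.24386.

α ≈ 0.244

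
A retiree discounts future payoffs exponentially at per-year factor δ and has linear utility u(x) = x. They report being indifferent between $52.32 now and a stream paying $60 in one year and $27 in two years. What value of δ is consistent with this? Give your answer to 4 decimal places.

Present value of the stream is 60·δ + 27·δ². Indifference gives 60δ + 27δ² = 52.32.
That is, 27δ² + 60δ − 52.32 = 0, a quadratic in δ.
By the quadratic formula (taking the positive root), δ = (−60 + √9250.56) / 54 ≈ 0.6700.

δ ≈ 0.6700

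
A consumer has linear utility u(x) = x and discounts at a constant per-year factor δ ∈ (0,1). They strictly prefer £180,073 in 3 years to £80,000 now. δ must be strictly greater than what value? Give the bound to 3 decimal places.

Comparing present values: 80000 < δ^3·180073.
Hence δ^3 > 80000/180073 = 0.44426, and x ↦ x^(1/3) is increasing on (0,∞).
δ > (80000/180073)^(1/3) ≈ 0.763.

δ > 0.763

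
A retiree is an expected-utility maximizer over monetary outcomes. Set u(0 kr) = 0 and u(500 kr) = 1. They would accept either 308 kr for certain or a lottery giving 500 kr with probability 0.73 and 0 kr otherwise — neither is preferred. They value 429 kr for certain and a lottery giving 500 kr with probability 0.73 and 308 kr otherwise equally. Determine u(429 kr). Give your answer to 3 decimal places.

0.927

First, u(308 kr) = 0.73·u(500 kr) + 0.27·u(0 kr) = 0.73.
Then u(429 kr) = 0.73·u(500 kr) + 0.27·u(308 kr) = 0.73·1.00 + 0.27·0.73 = 0.9271.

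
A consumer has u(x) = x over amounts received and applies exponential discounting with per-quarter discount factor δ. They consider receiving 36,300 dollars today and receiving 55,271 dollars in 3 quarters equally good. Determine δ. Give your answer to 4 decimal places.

Equating discounted utilities: u(36300) = δ^3·u(55271) ⇒ δ^3 = u(36300)/u(55271).
With u(x) = x: δ^3 = 36300/55271 = 0.65676.
So δ = 0.65676^(1/3) ≈ 0.8692.

δ ≈ 0.8692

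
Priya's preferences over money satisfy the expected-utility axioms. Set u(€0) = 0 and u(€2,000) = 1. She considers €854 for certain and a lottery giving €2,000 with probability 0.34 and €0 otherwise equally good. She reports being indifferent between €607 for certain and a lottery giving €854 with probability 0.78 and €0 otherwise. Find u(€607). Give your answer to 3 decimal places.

The first gamble pins u(€854): it must equal 0.34·1 + 0.66·0 = 0.34.
Then u(€607) = 0.78·u(€854) + 0.22·u(€0) = 0.78·0.34 + 0.22·0.00 = 0.2652.

0.265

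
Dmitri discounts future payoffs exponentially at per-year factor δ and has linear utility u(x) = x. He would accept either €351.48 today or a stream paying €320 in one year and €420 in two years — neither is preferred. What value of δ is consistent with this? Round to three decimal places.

Present value of the stream is 320·δ + 420·δ². Indifference gives 320δ + 420δ² = 351.48.
So 420δ² + 320δ − 351.48 = 0.
By the quadratic formula (taking the positive root), δ = (−320 + √692886.40) / 840 ≈ 0.610.

δ ≈ 0.610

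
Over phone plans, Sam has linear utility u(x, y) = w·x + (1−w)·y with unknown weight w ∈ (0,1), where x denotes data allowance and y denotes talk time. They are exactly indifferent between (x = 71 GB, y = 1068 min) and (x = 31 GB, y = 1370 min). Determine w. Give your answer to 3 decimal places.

w = 0.883

Indifference: w·71 + (1−w)·1068 = w·31 + (1−w)·1370.
Collecting terms: w·40 = (1−w)·302.
Hence w = 302/(40+302) = 302/342 = 0.883.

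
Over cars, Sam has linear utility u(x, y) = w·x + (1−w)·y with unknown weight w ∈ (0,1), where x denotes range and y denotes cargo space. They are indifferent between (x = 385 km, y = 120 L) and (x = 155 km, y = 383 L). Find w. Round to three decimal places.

w = 0.533

Indifference: w·385 + (1−w)·120 = w·155 + (1−w)·383.
Rearranging, 230·w − 263·(1−w) = 0.
Hence w = 263/(230+263) = 263/493 = 0.533.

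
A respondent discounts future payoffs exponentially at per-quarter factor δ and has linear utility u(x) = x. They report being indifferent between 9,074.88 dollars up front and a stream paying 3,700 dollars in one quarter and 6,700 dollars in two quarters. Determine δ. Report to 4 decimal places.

δ ≈ 0.9200

Equating present values: 9074.88 = 3700δ + 6700δ².
That is, 6700δ² + 3700δ − 9074.88 = 0, a quadratic in δ.
δ = (−3700 + √(3700² + 4·6700·9074.88)) / (2·6700) = (−3700 + √256896784.00) / 13400 ≈ 0.9200.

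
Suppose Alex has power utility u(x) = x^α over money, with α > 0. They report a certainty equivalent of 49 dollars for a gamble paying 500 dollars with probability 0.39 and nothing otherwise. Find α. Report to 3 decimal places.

EU(lottery) = 0.39·500^α + 0.61·0 = 0.39·500^α.
Setting u(49) equal to that: 49^α = 0.39·500^α ⇒ (49/500)^α = 0.39.
Taking logs: α·ln(49/500) = ln(0.39), so α = -0.941609 / -2.322788 ≈ 0.405.

α ≈ 0.405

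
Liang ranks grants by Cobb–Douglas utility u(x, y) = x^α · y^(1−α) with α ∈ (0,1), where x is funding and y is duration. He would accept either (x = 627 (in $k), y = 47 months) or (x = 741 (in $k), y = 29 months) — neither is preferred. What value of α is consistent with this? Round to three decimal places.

α ≈ 0.743

Set the two utilities equal: 627^α·47^(1−α) = 741^α·29^(1−α).
Taking logs: α·ln 627 + (1−α)·ln 47 = α·ln 741 + (1−α)·ln 29, i.e. α·-0.167054 = (1−α)·-0.482852.
Thus α·(-0.649906) = -0.482852, so α = -0.482852/-0.649906 ≈ 0.743.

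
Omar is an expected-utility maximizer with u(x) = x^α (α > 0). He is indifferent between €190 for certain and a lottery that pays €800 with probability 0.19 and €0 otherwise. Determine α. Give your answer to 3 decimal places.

α ≈ 1.155

EU(lottery) = 0.19·800^α + 0.81·0 = 0.19·800^α.
Setting u(190) equal to that: 190^α = 0.19·800^α ⇒ (190/800)^α = 0.19.
α = ln(0.19) / ln(190/800) = -1.660731/-1.437588 ≈ 1.155.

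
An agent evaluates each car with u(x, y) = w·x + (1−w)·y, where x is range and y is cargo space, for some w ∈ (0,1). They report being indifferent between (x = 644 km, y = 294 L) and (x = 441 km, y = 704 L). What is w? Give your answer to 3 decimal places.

u(644,294) = u(441,704) means w·644 + (1−w)·294 = w·441 + (1−w)·704.
Rearranging, 203·w − 410·(1−w) = 0.
So w/(1−w) = 410/203 = 2.0197, giving w = 410/(203+410) = 0.669.

w = 0.669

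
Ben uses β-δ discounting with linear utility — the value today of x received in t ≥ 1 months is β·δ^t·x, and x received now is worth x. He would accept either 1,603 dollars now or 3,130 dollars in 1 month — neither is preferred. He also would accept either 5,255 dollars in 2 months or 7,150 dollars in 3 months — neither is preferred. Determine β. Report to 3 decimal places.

The second indifference involves only future payoffs, so β cancels: β·δ^2·5255 = β·δ^3·7150, giving δ = 5255/7150 = 0.73497.
Now use the now-vs-future pair: 1603 = β·δ·3130 gives β = 1603/(0.73497·3130) ≈ 0.697.

β ≈ 0.697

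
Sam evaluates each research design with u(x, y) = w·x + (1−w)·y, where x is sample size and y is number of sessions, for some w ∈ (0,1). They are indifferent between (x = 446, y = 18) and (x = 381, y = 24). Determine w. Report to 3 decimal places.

Equating utilities: w·446 + (1−w)·18 = w·381 + (1−w)·24.
Collecting terms: w·65 = (1−w)·6.
The marginal rate of substitution is 6/65, so w = 6/(65+6) = 0.085.

w = 0.085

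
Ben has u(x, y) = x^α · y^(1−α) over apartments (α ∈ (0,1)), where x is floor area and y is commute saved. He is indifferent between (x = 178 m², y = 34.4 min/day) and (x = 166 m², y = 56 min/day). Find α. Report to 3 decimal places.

Set the two utilities equal: 178^α·34.4^(1−α) = 166^α·56^(1−α).
Rearrange to (178/166)^α = (56/34.4)^(1−α) and take logs: α·0.069796 = (1−α)·0.487295.
So α/(1−α) = (0.487295)/(0.069796) = 6.981704, and α = 6.981704/7.981704 ≈ 0.875.

α ≈ 0.875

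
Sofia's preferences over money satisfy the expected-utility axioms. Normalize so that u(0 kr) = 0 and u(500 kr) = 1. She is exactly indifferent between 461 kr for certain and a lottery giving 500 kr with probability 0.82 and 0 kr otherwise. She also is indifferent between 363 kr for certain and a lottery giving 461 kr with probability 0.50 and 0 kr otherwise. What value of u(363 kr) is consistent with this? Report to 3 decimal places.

The first gamble pins u(461 kr): it must equal 0.82·1 + 0.18·0 = 0.82.
Chaining: u(363 kr) = 0.50·0.82 + 0.50·0.00 = 0.4100.

0.410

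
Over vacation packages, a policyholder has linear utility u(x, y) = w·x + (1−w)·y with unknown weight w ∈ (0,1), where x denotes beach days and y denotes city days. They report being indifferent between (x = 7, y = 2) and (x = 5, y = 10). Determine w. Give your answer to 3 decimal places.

w = 0.800

u(7,2) = u(5,10) means w·7 + (1−w)·2 = w·5 + (1−w)·10.
w·(7−5) = (1−w)·(10−2), i.e. w·2 = (1−w)·8.
The marginal rate of substitution is 8/2, so w = 8/(2+8) = 0.800.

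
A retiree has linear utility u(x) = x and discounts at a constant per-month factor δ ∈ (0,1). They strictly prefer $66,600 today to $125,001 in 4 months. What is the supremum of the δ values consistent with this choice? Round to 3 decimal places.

Under u(x) = x this choice says 66600 > δ^4·125001.
Hence δ^4 < 66600/125001 = 0.53280, and x ↦ x^(1/4) is increasing on (0,∞).
δ < 0.53280^(1/4) = 0.854.

δ < 0.854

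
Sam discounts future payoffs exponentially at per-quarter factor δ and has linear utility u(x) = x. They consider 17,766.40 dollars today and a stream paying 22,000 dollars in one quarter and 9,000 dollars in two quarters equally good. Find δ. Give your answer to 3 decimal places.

δ ≈ 0.640

Present value of the stream is 22000·δ + 9000·δ². Indifference gives 22000δ + 9000δ² = 17766.40.
So 9000δ² + 22000δ − 17766.40 = 0.
By the quadratic formula (taking the positive root), δ = (−22000 + √1123590400.00) / 18000 ≈ 0.640.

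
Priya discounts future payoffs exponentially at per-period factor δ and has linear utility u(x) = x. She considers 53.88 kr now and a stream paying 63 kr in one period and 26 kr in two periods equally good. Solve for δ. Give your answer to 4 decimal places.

δ ≈ 0.6700

Equating present values: 53.88 = 63δ + 26δ².
Rearranged: 26δ² + 63δ − 53.88 = 0.
The positive root is δ = [−63 + √(63² + 4·26·53.88)] / (2·26) = (−63 + 97.839)/52 ≈ 0.6700.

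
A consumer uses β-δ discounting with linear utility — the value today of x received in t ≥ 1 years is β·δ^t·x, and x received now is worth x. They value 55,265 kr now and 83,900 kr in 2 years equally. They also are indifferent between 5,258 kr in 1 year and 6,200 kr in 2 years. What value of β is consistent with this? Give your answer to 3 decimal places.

β ≈ 0.916

The second indifference involves only future payoffs, so β cancels: β·δ^1·5258 = β·δ^2·6200, giving δ = 5258/6200 = 0.84806.
Substituting δ into 55265 = β·δ^2·83900: β = 55265/(60342.006) ≈ 0.916.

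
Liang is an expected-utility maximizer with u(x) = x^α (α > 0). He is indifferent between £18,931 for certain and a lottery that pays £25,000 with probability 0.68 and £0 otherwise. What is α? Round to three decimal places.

EU(lottery) = 0.68·25000^α + 0.32·0 = 0.68·25000^α.
Equating: 18931^α = 0.68·25000^α, i.e. 0.7572^α = 0.68.
α = ln(0.68) / ln(18931/25000) = -0.385662/-0.278075 ≈ 1.387.

α ≈ 1.387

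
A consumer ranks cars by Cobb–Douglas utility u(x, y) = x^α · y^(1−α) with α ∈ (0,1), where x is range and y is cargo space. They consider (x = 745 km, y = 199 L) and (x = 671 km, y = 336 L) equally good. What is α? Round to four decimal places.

α ≈ 0.8335

The Cobb–Douglas utilities coincide, so 745^α·199^(1−α) = 671^α·336^(1−α).
Taking logs: α·ln 745 + (1−α)·ln 199 = α·ln 671 + (1−α)·ln 336, i.e. α·0.1046151 = (1−α)·0.5238063.
So α/(1−α) = (0.5238063)/(0.1046151) = 5.0069856, and α = 5.0069856/6.0069856 ≈ 0.8335.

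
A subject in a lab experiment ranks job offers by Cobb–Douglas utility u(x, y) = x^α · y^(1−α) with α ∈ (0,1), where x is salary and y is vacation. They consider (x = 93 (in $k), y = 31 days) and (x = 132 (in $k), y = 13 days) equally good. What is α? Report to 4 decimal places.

The Cobb–Douglas utilities coincide, so 93^α·31^(1−α) = 132^α·13^(1−α).
Taking logs: α·ln 93 + (1−α)·ln 31 = α·ln 132 + (1−α)·ln 13, i.e. α·-0.3502024 = (1−α)·-0.8690378.
Thus α·(-1.2192402) = -0.8690378, so α = -0.8690378/-1.2192402 ≈ 0.7128.

α ≈ 0.7128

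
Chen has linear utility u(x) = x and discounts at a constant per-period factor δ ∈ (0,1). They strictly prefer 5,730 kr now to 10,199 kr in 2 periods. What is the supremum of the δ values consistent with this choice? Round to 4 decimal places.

δ < 0.7495

The preference means 5730 > δ^2·10199.
Hence δ^2 < 5730/10199 = 0.56182, and x ↦ x^(1/2) is increasing on (0,∞).
δ < 0.56182^(1/2) = 0.7495.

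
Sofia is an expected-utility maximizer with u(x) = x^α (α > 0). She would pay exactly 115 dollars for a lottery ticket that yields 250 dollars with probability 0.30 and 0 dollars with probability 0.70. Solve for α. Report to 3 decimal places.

The lottery's expected utility is 0.30·u(250) + 0.70·u(0) = 0.30·250^α (since u(0) = 0 for α > 0).
Indifference: 115^α = 0.30·250^α, so (115/250)^α = 0.30.
α = ln(0.30) / ln(115/250) = -1.203973/-0.776529 ≈ 1.550.

α ≈ 1.550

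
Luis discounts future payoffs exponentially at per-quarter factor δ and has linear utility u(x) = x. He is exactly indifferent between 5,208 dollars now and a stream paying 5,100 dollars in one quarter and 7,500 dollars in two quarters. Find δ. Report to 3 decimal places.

Present value of the stream is 5100·δ + 7500·δ². Indifference gives 5100δ + 7500δ² = 5208.
So 7500δ² + 5100δ − 5208 = 0.
δ = (−5100 + √(5100² + 4·7500·5208)) / (2·7500) = (−5100 + √182250000.00) / 15000 ≈ 0.560.

δ ≈ 0.560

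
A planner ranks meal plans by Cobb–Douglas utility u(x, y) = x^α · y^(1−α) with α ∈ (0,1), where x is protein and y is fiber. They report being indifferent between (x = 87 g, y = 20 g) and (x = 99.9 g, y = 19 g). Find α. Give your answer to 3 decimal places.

α ≈ 0.271

The Cobb–Douglas utilities coincide, so 87^α·20^(1−α) = 99.9^α·19^(1−α).
Taking logs: α·ln 87 + (1−α)·ln 20 = α·ln 99.9 + (1−α)·ln 19, i.e. α·-0.138262 = (1−α)·-0.051293.
So α/(1−α) = (-0.051293)/(-0.138262) = 0.370984, and α = 0.370984/1.370984 ≈ 0.271.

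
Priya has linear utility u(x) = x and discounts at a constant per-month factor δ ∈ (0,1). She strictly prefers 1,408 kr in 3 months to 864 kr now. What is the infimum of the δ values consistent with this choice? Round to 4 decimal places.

Comparing present values: 864 < δ^3·1408.
Hence δ^3 > 864/1408 = 0.61364, and x ↦ x^(1/3) is increasing on (0,∞).
δ > (864/1408)^(1/3) ≈ 0.8498.

δ > 0.8498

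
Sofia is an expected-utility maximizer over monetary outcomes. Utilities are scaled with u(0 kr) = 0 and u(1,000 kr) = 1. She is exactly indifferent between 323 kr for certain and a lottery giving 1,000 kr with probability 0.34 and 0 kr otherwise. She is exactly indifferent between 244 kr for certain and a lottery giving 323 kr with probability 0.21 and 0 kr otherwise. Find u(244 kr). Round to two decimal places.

From the first indifference, u(323 kr) = 0.34·u(1,000 kr) + 0.66·u(0 kr) = 0.34·1 + 0.66·0 = 0.34.
The second indifference gives u(244 kr) = 0.21·u(323 kr) + 0.79·u(0 kr) = 0.21·0.34 + 0.79·0.00 = 0.0714.

0.07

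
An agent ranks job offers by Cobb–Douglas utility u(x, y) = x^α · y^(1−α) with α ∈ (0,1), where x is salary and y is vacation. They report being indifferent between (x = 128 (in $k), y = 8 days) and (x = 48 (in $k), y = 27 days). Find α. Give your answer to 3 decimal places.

Indifference: 128^α · 8^(1−α) = 48^α · 27^(1−α).
(128/48)^α = (27/8)^(1−α); take logs: α·ln(128/48) = (1−α)·ln(27/8), i.e. α·0.980829 = (1−α)·1.216395.
So α/(1−α) = (1.216395)/(0.980829) = 1.240170, and α = 1.240170/2.240170 ≈ 0.554.

α ≈ 0.554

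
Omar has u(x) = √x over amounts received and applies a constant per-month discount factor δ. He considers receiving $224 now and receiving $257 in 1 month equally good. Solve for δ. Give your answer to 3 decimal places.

The payoff in 1 month is discounted by δ, so u(224) = δ·u(257) and δ = u(224)/u(257).
Since u(x) = √x, δ = √(224/257) = 0.93359.

δ ≈ 0.934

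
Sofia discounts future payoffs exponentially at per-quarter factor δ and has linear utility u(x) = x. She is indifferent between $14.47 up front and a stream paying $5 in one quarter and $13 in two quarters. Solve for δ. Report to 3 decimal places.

Equating present values: 14.47 = 5δ + 13δ².
So 13δ² + 5δ − 14.47 = 0.
The positive root is δ = [−5 + √(5² + 4·13·14.47)] / (2·13) = (−5 + 27.883)/26 ≈ 0.880.

δ ≈ 0.880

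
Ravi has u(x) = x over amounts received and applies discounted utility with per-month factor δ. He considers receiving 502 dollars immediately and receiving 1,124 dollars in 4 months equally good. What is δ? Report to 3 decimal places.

The payoff in 4 months is discounted by δ^4, so u(502) = δ^4·u(1124) and δ^4 = u(502)/u(1124).
With u(x) = x: δ^4 = 502/1124 = 0.44662.
Taking the 4th root: δ = 0.44662^(1/4) ≈ 0.817.

δ ≈ 0.817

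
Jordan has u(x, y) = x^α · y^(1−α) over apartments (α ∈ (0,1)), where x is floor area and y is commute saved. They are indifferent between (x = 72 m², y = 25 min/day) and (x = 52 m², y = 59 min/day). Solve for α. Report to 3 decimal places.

α ≈ 0.725

Set the two utilities equal: 72^α·25^(1−α) = 52^α·59^(1−α).
Taking logs: α·ln 72 + (1−α)·ln 25 = α·ln 52 + (1−α)·ln 59, i.e. α·0.325422 = (1−α)·0.858662.
With A = 0.325422 and B = 0.858662: α·A = (1−α)·B, so α = B/(A+B) = 0.858662/1.184084 ≈ 0.725.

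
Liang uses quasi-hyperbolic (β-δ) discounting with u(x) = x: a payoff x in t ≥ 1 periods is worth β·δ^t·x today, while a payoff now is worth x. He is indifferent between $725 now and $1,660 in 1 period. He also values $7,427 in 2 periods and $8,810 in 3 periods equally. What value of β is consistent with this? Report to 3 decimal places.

β ≈ 0.518

The second indifference involves only future payoffs, so β cancels: β·δ^2·7427 = β·δ^3·8810, giving δ = 7427/8810 = 0.84302.
Substituting δ into 725 = β·δ·1660: β = 725/(1399.412) ≈ 0.518.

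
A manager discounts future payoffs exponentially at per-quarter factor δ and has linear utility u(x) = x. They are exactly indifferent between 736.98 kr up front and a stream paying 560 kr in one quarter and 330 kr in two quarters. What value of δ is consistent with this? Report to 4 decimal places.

The stream is worth 560δ + 330δ² today, so 560δ + 330δ² = 736.98.
That is, 330δ² + 560δ − 736.98 = 0, a quadratic in δ.
δ = (−560 + √(560² + 4·330·736.98)) / (2·330) = (−560 + √1286413.60) / 660 ≈ 0.8700.

δ ≈ 0.8700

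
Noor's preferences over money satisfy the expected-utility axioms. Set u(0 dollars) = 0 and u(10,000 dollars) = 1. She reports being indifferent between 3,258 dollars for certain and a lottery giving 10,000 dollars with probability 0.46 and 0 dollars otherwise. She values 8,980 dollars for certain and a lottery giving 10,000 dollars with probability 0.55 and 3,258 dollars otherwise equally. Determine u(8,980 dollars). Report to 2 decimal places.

First, u(3,258 dollars) = 0.46·u(10,000 dollars) + 0.54·u(0 dollars) = 0.46.
Then u(8,980 dollars) = 0.55·u(10,000 dollars) + 0.45·u(3,258 dollars) = 0.55·1.00 + 0.45·0.46 = 0.7570.

0.76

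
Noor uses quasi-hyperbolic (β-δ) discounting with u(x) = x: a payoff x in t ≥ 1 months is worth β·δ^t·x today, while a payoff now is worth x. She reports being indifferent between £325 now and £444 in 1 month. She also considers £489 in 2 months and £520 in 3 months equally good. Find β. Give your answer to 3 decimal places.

β ≈ 0.778

The second indifference involves only future payoffs, so β cancels: β·δ^2·489 = β·δ^3·520, giving δ = 489/520 = 0.94038.
Now use the now-vs-future pair: 325 = β·δ·444 gives β = 325/(0.94038·444) ≈ 0.778.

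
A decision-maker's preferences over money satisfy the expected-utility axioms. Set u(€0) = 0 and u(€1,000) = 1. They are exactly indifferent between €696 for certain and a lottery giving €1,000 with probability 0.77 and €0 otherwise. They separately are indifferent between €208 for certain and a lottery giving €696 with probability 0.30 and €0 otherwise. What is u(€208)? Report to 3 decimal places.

The first gamble pins u(€696): it must equal 0.77·1 + 0.23·0 = 0.77.
Chaining: u(€208) = 0.30·0.77 + 0.70·0.00 = 0.2310.

0.231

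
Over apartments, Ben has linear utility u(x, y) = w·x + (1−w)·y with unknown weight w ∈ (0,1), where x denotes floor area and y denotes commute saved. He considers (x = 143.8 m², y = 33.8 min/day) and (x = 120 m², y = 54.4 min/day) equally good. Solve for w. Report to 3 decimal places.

Equating utilities: w·143.8 + (1−w)·33.8 = w·120 + (1−w)·54.4.
w·(143.8−120) = (1−w)·(54.4−33.8), i.e. w·23.8 = (1−w)·20.6.
So w/(1−w) = 20.6/23.8 = 0.8655, giving w = 20.6/(23.8+20.6) = 0.464.

w = 0.464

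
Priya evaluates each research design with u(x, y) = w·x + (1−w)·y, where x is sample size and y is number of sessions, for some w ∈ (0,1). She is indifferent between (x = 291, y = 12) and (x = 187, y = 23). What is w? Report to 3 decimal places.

Indifference: w·291 + (1−w)·12 = w·187 + (1−w)·23.
Rearranging, 104·w − 11·(1−w) = 0.
Hence w = 11/(104+11) = 11/115 = 0.096.

w = 0.096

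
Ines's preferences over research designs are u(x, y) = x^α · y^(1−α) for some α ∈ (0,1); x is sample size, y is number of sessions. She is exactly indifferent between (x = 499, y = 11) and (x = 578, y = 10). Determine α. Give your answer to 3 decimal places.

α ≈ 0.393

Set the two utilities equal: 499^α·11^(1−α) = 578^α·10^(1−α).
(499/578)^α = (10/11)^(1−α); take logs: α·ln(499/578) = (1−α)·ln(10/11), i.e. α·-0.146968 = (1−α)·-0.095310.
Thus α·(-0.242278) = -0.095310, so α = -0.095310/-0.242278 ≈ 0.393.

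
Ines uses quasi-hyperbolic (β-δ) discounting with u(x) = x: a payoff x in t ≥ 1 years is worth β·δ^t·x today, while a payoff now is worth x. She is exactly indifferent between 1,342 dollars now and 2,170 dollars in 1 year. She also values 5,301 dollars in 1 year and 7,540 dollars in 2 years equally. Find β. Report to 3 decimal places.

β ≈ 0.880

From the later pair, β·δ^1·5301 = β·δ^2·7540; dividing through, δ = 5301/7540 = 0.70305.
Substituting δ into 1342 = β·δ·2170: β = 1342/(1525.619) ≈ 0.880.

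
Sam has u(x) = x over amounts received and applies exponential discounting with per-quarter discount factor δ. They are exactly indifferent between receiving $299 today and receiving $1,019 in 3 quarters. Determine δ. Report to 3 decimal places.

δ ≈ 0.665

Indifference means u(299) = δ^3 · u(1019), so δ^3 = u(299)/u(1019).
With u(x) = x: δ^3 = 299/1019 = 0.29342.
Hence δ = (0.29342)^(1/3) = 0.66451.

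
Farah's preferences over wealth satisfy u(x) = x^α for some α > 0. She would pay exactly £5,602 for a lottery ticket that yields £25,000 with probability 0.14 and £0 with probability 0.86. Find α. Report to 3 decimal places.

α ≈ 1.314

Since u(0) = 0, the lottery's EU is 0.14·25000^α.
Indifference: 5602^α = 0.14·25000^α, so (5602/25000)^α = 0.14.
Take logs: α = ln 0.14 / ln(5602/25000) ≈ 1.31446.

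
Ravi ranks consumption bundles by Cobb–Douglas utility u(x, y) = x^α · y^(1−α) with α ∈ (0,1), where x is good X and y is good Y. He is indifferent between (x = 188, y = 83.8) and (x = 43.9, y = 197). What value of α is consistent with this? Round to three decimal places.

Indifference: 188^α · 83.8^(1−α) = 43.9^α · 197^(1−α).
Rearrange to (188/43.9)^α = (197/83.8)^(1−α) and take logs: α·1.454528 = (1−α)·0.854771.
Thus α·(2.309299) = 0.854771, so α = 0.854771/2.309299 ≈ 0.370.

α ≈ 0.370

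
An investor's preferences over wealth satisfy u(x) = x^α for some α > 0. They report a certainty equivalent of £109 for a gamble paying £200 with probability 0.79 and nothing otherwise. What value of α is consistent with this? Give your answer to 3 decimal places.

α ≈ 0.388

EU(lottery) = 0.79·200^α + 0.21·0 = 0.79·200^α.
Equating: 109^α = 0.79·200^α, i.e. 0.5450^α = 0.79.
Take logs: α = ln 0.79 / ln(109/200) ≈ 0.38836.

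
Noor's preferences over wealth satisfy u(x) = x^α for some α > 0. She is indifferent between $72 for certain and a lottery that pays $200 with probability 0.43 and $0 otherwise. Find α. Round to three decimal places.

α ≈ 0.826

Since u(0) = 0, the lottery's EU is 0.43·200^α.
Equating: 72^α = 0.43·200^α, i.e. 0.3600^α = 0.43.
Taking logs: α·ln(72/200) = ln(0.43), so α = -0.843970 / -1.021651 ≈ 0.826.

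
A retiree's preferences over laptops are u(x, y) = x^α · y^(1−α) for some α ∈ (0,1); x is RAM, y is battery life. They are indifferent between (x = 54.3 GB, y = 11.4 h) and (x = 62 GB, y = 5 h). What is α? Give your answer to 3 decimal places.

Indifference: 54.3^α · 11.4^(1−α) = 62^α · 5^(1−α).
Rearrange to (54.3/62)^α = (5/11.4)^(1−α) and take logs: α·-0.132610 = (1−α)·-0.824175.
So α/(1−α) = (-0.824175)/(-0.132610) = 6.215029, and α = 6.215029/7.215029 ≈ 0.861.

α ≈ 0.861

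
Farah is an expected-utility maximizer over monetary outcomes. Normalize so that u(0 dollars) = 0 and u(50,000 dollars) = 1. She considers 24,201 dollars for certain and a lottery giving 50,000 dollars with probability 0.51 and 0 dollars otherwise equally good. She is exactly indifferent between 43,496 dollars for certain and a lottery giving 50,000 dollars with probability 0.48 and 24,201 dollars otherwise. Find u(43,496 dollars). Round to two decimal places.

0.75

From the first indifference, u(24,201 dollars) = 0.51·u(50,000 dollars) + 0.49·u(0 dollars) = 0.51·1 + 0.49·0 = 0.51.
The second indifference gives u(43,496 dollars) = 0.48·u(50,000 dollars) + 0.52·u(24,201 dollars) = 0.48·1.00 + 0.52·0.51 = 0.7452.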